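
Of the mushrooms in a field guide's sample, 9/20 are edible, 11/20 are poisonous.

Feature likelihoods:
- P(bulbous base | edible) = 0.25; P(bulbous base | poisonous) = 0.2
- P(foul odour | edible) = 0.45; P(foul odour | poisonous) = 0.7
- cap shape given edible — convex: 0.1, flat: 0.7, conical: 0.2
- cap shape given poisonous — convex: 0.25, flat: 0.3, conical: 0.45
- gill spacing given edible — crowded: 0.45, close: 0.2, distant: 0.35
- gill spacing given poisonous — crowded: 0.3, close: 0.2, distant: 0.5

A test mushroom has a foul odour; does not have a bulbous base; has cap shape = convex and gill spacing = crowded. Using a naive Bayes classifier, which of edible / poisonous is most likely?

edible: 0.45 × (1−0.25) × 0.45 × 0.1 × 0.45 = 0.006834375
poisonous: 0.55 × (1−0.2) × 0.7 × 0.25 × 0.3 = 0.0231
Highest score → poisonous.

poisonous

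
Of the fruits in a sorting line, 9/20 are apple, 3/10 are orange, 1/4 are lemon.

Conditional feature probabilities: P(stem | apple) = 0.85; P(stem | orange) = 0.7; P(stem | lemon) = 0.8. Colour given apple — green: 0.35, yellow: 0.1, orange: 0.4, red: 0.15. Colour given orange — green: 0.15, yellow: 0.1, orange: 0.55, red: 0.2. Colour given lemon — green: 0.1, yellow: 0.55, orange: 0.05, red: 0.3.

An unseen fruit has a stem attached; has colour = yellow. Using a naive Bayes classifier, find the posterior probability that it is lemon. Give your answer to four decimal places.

apple: 0.45 × 0.85 × 0.1 = 0.03825
orange: 0.3 × 0.7 × 0.1 = 0.021
lemon: 0.25 × 0.8 × 0.55 = 0.11
P(lemon | x) = 0.11 / 0.16925 ≈ 0.6499

0.6499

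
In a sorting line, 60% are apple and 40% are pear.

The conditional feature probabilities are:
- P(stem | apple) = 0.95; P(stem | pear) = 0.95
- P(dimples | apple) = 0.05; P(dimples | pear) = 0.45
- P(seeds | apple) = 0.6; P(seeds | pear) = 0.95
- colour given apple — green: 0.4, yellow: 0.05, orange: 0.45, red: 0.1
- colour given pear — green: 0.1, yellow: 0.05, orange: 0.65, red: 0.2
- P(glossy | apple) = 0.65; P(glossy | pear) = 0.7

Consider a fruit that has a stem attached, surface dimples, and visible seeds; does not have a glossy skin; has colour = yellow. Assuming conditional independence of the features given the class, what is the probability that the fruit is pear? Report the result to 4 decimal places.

0.8906

apple: 0.6 × 0.95 × 0.05 × 0.6 × 0.05 × (1−0.65) = 0.00029925
pear: 0.4 × 0.95 × 0.45 × 0.95 × 0.05 × (1−0.7) = 0.00243675
P(pear | x) = 0.00243675 / 0.002736 ≈ 0.8906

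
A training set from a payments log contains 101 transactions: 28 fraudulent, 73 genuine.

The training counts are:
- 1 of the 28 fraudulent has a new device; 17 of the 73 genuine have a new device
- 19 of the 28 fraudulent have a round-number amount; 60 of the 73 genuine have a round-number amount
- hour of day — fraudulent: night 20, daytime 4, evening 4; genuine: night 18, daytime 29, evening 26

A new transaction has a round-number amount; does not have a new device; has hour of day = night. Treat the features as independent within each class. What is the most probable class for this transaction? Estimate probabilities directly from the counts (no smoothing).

fraudulent: (28/101) × (27/28) × (19/28) × (20/28) ≈ 0.129572
genuine: (73/101) × (56/73) × (60/73) × (18/73) ≈ 0.112369
Highest score → fraudulent.

fraudulent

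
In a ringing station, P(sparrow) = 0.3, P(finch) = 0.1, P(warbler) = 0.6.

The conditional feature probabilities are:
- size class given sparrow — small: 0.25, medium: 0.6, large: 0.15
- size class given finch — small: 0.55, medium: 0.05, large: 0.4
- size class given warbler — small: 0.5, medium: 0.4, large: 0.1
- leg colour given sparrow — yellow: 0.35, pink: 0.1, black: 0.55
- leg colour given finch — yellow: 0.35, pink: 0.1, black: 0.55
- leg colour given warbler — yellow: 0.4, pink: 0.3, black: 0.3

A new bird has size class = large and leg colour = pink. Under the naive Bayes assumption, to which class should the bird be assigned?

sparrow: 0.3 × 0.15 × 0.1 = 0.0045
finch: 0.1 × 0.4 × 0.1 = 0.004
warbler: 0.6 × 0.1 × 0.3 = 0.018
Highest score → warbler.

warbler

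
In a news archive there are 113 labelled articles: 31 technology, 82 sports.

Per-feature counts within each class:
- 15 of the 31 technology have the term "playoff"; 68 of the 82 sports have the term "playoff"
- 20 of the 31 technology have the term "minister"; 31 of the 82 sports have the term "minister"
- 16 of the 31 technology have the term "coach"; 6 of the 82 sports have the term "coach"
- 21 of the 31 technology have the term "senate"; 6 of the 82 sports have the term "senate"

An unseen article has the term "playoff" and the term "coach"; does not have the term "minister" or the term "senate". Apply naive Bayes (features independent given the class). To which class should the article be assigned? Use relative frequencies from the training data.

sports

technology: (31/113) × (15/31) × (11/31) × (16/31) × (10/31) ≈ 0.00784224
sports: (82/113) × (68/82) × (51/82) × (6/82) × (76/82) ≈ 0.0253819
Highest score → sports.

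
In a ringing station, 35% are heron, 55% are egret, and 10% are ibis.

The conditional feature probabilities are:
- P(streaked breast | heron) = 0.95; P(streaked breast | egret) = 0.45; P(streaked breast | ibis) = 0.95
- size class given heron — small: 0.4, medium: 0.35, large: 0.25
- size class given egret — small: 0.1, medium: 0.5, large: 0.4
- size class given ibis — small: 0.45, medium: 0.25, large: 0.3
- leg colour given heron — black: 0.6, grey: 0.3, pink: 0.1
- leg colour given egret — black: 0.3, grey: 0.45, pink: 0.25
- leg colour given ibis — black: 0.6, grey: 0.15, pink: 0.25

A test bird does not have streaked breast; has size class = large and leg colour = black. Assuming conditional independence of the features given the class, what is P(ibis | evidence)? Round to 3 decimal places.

heron: 0.35 × (1−0.95) × 0.25 × 0.6 = 0.002625
egret: 0.55 × (1−0.45) × 0.4 × 0.3 = 0.0363
ibis: 0.1 × (1−0.95) × 0.3 × 0.6 = 0.0009
P(ibis | x) = 0.0009 / 0.039825 ≈ 0.023

0.023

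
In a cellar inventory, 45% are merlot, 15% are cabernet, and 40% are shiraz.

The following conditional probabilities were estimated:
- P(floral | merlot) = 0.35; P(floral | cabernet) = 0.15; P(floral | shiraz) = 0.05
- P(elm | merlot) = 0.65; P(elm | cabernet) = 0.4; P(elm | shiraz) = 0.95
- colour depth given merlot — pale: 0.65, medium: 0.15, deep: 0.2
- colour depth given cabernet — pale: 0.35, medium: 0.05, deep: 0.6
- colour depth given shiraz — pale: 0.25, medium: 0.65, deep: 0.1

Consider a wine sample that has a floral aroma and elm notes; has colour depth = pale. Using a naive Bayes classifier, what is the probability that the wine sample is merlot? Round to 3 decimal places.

0.894

merlot: 0.45 × 0.35 × 0.65 × 0.65 = 0.06654375
cabernet: 0.15 × 0.15 × 0.4 × 0.35 = 0.00315
shiraz: 0.4 × 0.05 × 0.95 × 0.25 = 0.00475
P(merlot | x) = 0.06654375 / 0.07444375 ≈ 0.894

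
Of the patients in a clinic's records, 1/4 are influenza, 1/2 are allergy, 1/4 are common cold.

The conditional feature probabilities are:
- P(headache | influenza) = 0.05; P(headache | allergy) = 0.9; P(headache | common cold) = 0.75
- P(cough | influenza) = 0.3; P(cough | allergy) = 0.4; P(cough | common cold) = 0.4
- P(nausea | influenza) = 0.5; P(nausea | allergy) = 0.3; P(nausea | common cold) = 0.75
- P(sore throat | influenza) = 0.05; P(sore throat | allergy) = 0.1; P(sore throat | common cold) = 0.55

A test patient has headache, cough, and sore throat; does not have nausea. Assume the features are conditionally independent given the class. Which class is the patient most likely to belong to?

influenza: 0.25 × 0.05 × 0.3 × (1−0.5) × 0.05 = 0.00009375
allergy: 0.5 × 0.9 × 0.4 × (1−0.3) × 0.1 = 0.0126
common cold: 0.25 × 0.75 × 0.4 × (1−0.75) × 0.55 = 0.0103125
Highest score → allergy.

allergy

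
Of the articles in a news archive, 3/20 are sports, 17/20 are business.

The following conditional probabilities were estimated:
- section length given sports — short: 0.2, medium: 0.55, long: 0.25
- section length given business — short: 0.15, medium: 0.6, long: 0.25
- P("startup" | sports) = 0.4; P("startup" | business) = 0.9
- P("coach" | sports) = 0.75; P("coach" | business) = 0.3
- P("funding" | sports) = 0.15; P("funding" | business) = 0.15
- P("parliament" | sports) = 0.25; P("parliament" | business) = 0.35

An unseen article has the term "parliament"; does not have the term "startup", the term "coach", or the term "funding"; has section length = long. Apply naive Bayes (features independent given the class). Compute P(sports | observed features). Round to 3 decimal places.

0.213

sports: 0.15 × 0.25 × (1−0.4) × (1−0.75) × (1−0.15) × 0.25 = 0.0011953125
business: 0.85 × 0.25 × (1−0.9) × (1−0.3) × (1−0.15) × 0.35 = 0.0044253125
P(sports | x) = 0.0011953125 / 0.005620625 ≈ 0.213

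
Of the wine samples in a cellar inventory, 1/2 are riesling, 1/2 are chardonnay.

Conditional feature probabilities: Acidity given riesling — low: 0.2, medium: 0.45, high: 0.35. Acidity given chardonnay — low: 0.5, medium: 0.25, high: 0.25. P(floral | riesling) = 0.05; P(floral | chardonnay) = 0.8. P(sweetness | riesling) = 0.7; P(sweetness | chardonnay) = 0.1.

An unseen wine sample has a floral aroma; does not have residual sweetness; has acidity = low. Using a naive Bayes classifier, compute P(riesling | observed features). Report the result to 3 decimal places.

0.008

riesling: 0.5 × 0.2 × 0.05 × (1−0.7) = 0.0015
chardonnay: 0.5 × 0.5 × 0.8 × (1−0.1) = 0.18
P(riesling | x) = 0.0015 / 0.1815 ≈ 0.008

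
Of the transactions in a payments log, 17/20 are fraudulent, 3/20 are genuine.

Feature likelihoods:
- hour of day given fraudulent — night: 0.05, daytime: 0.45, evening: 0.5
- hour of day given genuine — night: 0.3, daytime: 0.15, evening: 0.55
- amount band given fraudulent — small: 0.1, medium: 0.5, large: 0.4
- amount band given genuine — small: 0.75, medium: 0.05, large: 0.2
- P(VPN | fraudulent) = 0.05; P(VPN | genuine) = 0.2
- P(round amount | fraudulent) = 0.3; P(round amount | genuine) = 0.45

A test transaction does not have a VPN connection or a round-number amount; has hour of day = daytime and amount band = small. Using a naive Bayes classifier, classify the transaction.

fraudulent: 0.85 × 0.45 × 0.1 × (1−0.05) × (1−0.3) = 0.02543625
genuine: 0.15 × 0.15 × 0.75 × (1−0.2) × (1−0.45) = 0.007425
Highest score → fraudulent.

fraudulent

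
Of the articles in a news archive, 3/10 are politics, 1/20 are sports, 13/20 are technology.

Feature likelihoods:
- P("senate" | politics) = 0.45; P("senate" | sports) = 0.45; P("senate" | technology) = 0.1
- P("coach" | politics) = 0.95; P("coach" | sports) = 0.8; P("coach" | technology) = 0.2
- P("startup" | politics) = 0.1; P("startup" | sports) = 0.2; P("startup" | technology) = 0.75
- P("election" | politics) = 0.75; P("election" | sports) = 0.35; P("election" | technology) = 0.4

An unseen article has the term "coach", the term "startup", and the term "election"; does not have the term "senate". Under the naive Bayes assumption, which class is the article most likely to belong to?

politics: 0.3 × (1−0.45) × 0.95 × 0.1 × 0.75 = 0.01175625
sports: 0.05 × (1−0.45) × 0.8 × 0.2 × 0.35 = 0.00154
technology: 0.65 × (1−0.1) × 0.2 × 0.75 × 0.4 = 0.0351
Highest score → technology.

technology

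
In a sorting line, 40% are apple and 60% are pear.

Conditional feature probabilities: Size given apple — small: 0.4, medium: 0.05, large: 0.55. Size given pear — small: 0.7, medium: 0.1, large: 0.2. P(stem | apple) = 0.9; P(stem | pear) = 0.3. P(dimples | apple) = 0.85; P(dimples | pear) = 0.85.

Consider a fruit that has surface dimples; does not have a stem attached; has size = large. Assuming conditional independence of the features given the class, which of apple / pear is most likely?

pear

apple: 0.4 × 0.55 × (1−0.9) × 0.85 = 0.0187
pear: 0.6 × 0.2 × (1−0.3) × 0.85 = 0.0714
Highest score → pear.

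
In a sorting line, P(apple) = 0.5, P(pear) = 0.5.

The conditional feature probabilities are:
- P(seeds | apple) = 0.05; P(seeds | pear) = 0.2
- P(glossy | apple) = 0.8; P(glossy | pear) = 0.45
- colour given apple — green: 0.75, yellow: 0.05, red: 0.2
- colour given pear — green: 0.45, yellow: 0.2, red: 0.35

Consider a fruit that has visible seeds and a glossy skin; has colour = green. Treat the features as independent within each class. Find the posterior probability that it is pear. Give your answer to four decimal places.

0.5745

apple: 0.5 × 0.05 × 0.8 × 0.75 = 0.015
pear: 0.5 × 0.2 × 0.45 × 0.45 = 0.02025
P(pear | x) = 0.02025 / 0.03525 ≈ 0.5745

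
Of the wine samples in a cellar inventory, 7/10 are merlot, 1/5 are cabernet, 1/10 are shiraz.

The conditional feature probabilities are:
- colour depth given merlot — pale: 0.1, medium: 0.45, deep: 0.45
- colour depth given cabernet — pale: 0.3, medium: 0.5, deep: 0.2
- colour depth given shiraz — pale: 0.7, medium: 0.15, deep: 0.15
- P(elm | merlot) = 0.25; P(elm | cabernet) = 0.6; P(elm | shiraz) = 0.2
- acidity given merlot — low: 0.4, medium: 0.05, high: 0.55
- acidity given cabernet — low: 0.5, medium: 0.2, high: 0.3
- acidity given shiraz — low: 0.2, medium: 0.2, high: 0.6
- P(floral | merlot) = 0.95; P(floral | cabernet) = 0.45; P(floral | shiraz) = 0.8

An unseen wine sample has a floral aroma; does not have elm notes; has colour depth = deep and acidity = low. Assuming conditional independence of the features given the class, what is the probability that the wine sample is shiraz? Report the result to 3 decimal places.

merlot: 0.7 × 0.45 × (1−0.25) × 0.4 × 0.95 = 0.089775
cabernet: 0.2 × 0.2 × (1−0.6) × 0.5 × 0.45 = 0.0036
shiraz: 0.1 × 0.15 × (1−0.2) × 0.2 × 0.8 = 0.00192
P(shiraz | x) = 0.00192 / 0.095295 ≈ 0.020

0.020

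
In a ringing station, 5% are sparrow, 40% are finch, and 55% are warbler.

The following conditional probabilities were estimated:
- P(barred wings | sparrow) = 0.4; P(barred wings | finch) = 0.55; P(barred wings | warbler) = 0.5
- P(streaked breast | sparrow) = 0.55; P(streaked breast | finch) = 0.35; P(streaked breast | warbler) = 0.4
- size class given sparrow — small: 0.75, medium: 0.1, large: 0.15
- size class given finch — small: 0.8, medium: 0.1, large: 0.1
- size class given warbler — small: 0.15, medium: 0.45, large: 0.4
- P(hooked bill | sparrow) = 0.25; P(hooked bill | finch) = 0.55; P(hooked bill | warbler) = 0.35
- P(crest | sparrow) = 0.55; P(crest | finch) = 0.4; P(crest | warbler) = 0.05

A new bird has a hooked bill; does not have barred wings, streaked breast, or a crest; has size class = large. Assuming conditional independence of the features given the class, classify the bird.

sparrow: 0.05 × (1−0.4) × (1−0.55) × 0.15 × 0.25 × (1−0.55) = 0.0002278125
finch: 0.4 × (1−0.55) × (1−0.35) × 0.1 × 0.55 × (1−0.4) = 0.003861
warbler: 0.55 × (1−0.5) × (1−0.4) × 0.4 × 0.35 × (1−0.05) = 0.021945
Highest score → warbler.

warbler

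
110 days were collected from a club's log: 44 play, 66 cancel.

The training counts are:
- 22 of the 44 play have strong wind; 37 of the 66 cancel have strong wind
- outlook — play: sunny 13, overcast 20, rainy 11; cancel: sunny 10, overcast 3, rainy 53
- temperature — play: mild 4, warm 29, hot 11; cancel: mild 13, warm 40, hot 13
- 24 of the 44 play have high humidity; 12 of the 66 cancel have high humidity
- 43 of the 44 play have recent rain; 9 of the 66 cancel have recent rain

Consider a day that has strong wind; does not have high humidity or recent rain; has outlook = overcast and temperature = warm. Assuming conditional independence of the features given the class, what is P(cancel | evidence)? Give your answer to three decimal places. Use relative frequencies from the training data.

play: (44/110) × (22/44) × (20/44) × (29/44) × (20/44) × (1/44) ≈ 0.000618981
cancel: (66/110) × (37/66) × (3/66) × (40/66) × (54/66) × (57/66) ≈ 0.00654762
P(cancel | x) = 0.00654762 / 0.007166601 ≈ 0.914

0.914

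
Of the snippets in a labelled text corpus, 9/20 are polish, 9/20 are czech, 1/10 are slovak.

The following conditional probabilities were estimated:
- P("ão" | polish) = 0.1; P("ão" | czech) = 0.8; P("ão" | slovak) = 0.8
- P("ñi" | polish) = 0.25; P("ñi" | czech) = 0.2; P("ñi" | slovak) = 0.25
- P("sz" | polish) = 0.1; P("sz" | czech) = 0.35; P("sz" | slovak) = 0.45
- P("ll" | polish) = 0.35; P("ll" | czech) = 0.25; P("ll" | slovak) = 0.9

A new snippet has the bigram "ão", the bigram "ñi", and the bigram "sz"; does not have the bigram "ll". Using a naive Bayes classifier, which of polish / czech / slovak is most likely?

polish: 0.45 × 0.1 × 0.25 × 0.1 × (1−0.35) = 0.00073125
czech: 0.45 × 0.8 × 0.2 × 0.35 × (1−0.25) = 0.0189
slovak: 0.1 × 0.8 × 0.25 × 0.45 × (1−0.9) = 0.0009
Highest score → czech.

czech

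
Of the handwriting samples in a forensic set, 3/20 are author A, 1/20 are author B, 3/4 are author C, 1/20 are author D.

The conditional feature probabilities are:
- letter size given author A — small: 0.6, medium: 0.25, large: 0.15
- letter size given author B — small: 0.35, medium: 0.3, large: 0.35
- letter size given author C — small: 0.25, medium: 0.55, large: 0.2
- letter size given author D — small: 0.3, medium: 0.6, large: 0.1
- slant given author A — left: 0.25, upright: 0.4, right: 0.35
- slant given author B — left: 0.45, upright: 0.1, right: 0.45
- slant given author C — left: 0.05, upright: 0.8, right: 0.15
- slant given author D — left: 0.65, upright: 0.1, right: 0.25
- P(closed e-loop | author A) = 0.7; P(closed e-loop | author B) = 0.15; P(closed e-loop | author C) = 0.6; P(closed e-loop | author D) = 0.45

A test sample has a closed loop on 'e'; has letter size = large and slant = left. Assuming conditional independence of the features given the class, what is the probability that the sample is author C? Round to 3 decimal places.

author A: 0.15 × 0.15 × 0.25 × 0.7 = 0.0039375
author B: 0.05 × 0.35 × 0.45 × 0.15 = 0.00118125
author C: 0.75 × 0.2 × 0.05 × 0.6 = 0.0045
author D: 0.05 × 0.1 × 0.65 × 0.45 = 0.0014625
P(author C | x) = 0.0045 / 0.01108125 ≈ 0.406

0.406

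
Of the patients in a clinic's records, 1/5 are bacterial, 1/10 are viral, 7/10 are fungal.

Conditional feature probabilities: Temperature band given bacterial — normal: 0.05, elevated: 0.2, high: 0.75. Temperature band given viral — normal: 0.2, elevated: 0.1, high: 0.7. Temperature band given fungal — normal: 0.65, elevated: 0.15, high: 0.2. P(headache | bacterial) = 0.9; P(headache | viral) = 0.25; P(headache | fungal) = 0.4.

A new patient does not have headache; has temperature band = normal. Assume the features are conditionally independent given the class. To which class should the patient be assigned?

bacterial: 0.2 × 0.05 × (1−0.9) = 0.001
viral: 0.1 × 0.2 × (1−0.25) = 0.015
fungal: 0.7 × 0.65 × (1−0.4) = 0.273
Highest score → fungal.

fungal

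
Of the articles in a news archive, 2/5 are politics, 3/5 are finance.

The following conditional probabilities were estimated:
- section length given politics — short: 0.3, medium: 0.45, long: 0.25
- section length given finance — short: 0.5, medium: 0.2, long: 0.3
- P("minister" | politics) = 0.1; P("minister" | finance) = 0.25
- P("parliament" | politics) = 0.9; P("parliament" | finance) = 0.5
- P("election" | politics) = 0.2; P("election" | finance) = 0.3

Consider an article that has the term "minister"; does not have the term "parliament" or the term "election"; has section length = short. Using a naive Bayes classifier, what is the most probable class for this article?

politics: 0.4 × 0.3 × 0.1 × (1−0.9) × (1−0.2) = 0.00096
finance: 0.6 × 0.5 × 0.25 × (1−0.5) × (1−0.3) = 0.02625
Highest score → finance.

finance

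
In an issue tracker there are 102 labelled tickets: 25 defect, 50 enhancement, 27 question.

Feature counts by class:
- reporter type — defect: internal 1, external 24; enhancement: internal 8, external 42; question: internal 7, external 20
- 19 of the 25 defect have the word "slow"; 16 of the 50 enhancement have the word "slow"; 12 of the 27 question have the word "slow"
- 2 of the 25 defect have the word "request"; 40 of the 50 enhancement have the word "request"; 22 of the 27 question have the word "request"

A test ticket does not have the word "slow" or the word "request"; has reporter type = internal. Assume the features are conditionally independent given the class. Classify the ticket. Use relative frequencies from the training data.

enhancement

defect: (25/102) × (1/25) × (6/25) × (23/25) ≈ 0.00216471
enhancement: (50/102) × (8/50) × (34/50) × (10/50) ≈ 0.0106667
question: (27/102) × (7/27) × (15/27) × (5/27) ≈ 0.00706044
Highest score → enhancement.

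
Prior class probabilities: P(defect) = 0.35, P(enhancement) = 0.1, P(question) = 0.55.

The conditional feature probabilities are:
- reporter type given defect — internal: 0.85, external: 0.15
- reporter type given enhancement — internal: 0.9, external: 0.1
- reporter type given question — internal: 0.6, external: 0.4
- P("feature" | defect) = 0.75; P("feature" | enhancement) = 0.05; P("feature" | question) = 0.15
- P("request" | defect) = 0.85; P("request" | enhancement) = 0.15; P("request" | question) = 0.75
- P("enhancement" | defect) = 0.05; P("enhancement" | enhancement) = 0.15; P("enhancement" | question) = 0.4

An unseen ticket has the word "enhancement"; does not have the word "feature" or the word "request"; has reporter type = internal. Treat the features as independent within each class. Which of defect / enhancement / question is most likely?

question

defect: 0.35 × 0.85 × (1−0.75) × (1−0.85) × 0.05 = 0.0005578125
enhancement: 0.1 × 0.9 × (1−0.05) × (1−0.15) × 0.15 = 0.01090125
question: 0.55 × 0.6 × (1−0.15) × (1−0.75) × 0.4 = 0.02805
Highest score → question.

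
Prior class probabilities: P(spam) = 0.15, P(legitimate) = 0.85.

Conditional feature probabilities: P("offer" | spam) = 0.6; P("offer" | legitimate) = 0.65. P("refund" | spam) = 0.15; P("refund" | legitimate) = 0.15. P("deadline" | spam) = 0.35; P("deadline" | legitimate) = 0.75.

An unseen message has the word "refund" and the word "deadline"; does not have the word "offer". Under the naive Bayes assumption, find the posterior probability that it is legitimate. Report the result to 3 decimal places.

0.914

spam: 0.15 × (1−0.6) × 0.15 × 0.35 = 0.00315
legitimate: 0.85 × (1−0.65) × 0.15 × 0.75 = 0.03346875
P(legitimate | x) = 0.03346875 / 0.03661875 ≈ 0.914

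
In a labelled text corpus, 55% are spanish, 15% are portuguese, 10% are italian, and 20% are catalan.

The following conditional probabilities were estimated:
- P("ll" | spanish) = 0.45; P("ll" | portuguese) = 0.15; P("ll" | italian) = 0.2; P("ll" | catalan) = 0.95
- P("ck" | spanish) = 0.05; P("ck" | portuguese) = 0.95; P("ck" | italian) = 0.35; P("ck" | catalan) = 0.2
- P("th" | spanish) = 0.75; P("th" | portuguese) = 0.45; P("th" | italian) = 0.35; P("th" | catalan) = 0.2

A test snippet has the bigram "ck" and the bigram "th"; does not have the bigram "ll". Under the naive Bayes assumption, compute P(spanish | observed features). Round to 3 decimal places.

spanish: 0.55 × (1−0.45) × 0.05 × 0.75 = 0.01134375
portuguese: 0.15 × (1−0.15) × 0.95 × 0.45 = 0.05450625
italian: 0.1 × (1−0.2) × 0.35 × 0.35 = 0.0098
catalan: 0.2 × (1−0.95) × 0.2 × 0.2 = 0.0004
P(spanish | x) = 0.01134375 / 0.07605 ≈ 0.149

0.149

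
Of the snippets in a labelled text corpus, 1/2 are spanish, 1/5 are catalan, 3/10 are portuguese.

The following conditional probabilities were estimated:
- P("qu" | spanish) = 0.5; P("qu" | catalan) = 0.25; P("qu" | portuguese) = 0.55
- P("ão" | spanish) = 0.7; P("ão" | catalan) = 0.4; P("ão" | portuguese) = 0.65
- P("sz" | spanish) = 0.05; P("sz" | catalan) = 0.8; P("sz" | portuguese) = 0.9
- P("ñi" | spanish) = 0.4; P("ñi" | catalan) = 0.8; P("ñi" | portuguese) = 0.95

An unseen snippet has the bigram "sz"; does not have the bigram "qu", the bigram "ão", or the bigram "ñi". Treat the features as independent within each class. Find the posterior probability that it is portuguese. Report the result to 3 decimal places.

0.113

spanish: 0.5 × (1−0.5) × (1−0.7) × 0.05 × (1−0.4) = 0.00225
catalan: 0.2 × (1−0.25) × (1−0.4) × 0.8 × (1−0.8) = 0.0144
portuguese: 0.3 × (1−0.55) × (1−0.65) × 0.9 × (1−0.95) = 0.00212625
P(portuguese | x) = 0.00212625 / 0.01877625 ≈ 0.113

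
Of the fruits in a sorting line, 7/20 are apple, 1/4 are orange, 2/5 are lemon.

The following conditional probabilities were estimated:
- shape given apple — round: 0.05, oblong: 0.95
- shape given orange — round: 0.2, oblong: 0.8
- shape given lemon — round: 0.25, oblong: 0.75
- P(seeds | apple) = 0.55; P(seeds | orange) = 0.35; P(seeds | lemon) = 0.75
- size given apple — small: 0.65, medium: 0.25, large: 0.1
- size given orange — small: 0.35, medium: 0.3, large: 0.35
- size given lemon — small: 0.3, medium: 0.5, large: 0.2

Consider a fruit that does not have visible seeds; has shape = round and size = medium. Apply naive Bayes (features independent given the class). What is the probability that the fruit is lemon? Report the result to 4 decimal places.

apple: 0.35 × 0.05 × (1−0.55) × 0.25 = 0.00196875
orange: 0.25 × 0.2 × (1−0.35) × 0.3 = 0.00975
lemon: 0.4 × 0.25 × (1−0.75) × 0.5 = 0.0125
P(lemon | x) = 0.0125 / 0.02421875 ≈ 0.5161

0.5161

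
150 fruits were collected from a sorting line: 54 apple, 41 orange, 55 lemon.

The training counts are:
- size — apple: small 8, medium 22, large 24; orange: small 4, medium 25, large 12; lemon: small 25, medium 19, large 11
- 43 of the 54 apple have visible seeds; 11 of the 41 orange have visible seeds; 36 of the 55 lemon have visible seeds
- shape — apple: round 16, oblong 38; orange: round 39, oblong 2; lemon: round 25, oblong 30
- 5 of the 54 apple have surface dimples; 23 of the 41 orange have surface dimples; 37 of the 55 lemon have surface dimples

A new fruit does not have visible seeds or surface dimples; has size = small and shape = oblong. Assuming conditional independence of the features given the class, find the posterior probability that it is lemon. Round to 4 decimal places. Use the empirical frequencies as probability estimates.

0.5829

apple: (54/150) × (8/54) × (11/54) × (38/54) × (49/54) ≈ 0.00693729
orange: (41/150) × (4/41) × (30/41) × (2/41) × (18/41) ≈ 0.00041787
lemon: (55/150) × (25/55) × (19/55) × (30/55) × (18/55) ≈ 0.010278
P(lemon | x) = 0.010278 / 0.01763316 ≈ 0.5829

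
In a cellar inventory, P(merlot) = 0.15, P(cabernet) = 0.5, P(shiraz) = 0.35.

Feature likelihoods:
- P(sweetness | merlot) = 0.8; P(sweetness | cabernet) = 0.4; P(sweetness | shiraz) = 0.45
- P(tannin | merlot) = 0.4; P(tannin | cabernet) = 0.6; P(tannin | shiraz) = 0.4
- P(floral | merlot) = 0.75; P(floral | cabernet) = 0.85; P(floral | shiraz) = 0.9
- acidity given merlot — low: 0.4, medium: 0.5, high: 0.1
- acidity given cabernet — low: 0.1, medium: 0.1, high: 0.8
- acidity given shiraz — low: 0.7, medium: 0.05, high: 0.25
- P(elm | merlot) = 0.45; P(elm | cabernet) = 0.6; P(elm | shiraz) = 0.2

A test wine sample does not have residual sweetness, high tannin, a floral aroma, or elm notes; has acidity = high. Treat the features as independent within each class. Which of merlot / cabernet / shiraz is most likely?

cabernet

merlot: 0.15 × (1−0.8) × (1−0.4) × (1−0.75) × 0.1 × (1−0.45) = 0.0002475
cabernet: 0.5 × (1−0.4) × (1−0.6) × (1−0.85) × 0.8 × (1−0.6) = 0.00576
shiraz: 0.35 × (1−0.45) × (1−0.4) × (1−0.9) × 0.25 × (1−0.2) = 0.00231
Highest score → cabernet.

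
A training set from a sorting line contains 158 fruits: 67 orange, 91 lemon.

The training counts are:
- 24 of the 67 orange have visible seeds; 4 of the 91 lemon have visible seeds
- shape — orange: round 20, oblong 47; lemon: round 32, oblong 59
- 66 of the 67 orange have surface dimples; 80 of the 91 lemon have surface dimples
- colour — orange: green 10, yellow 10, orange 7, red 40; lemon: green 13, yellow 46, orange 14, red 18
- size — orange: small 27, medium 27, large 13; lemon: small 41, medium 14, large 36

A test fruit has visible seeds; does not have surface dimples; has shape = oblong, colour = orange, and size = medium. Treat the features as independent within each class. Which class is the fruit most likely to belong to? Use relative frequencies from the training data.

orange

orange: (67/158) × (24/67) × (47/67) × (1/67) × (7/67) × (27/67) ≈ 0.0000669599
lemon: (91/158) × (4/91) × (59/91) × (11/91) × (14/91) × (14/91) ≈ 0.0000469611
Highest score → orange.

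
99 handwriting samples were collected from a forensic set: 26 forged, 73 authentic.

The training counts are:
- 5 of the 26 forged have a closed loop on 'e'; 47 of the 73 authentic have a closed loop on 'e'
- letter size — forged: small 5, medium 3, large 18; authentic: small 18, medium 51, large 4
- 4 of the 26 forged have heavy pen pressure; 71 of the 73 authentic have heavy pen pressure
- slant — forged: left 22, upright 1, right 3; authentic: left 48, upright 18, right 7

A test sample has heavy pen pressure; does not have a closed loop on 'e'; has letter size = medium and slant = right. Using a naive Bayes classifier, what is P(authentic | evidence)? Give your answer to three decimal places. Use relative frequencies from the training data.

0.975

forged: (26/99) × (21/26) × (3/26) × (4/26) × (3/26) ≈ 0.000434477
authentic: (73/99) × (26/73) × (51/73) × (71/73) × (7/73) ≈ 0.0171118
P(authentic | x) = 0.0171118 / 0.017546277 ≈ 0.975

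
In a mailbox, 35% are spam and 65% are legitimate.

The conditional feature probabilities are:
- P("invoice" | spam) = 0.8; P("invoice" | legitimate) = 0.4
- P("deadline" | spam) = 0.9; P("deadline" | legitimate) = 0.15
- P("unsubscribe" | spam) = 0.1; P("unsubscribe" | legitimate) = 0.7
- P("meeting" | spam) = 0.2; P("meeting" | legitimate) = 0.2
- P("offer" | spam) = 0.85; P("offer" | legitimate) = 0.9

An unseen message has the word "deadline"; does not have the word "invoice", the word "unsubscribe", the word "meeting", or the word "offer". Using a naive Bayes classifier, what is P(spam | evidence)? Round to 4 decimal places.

spam: 0.35 × (1−0.8) × 0.9 × (1−0.1) × (1−0.2) × (1−0.85) = 0.006804
legitimate: 0.65 × (1−0.4) × 0.15 × (1−0.7) × (1−0.2) × (1−0.9) = 0.001404
P(spam | x) = 0.006804 / 0.008208 ≈ 0.8289

0.8289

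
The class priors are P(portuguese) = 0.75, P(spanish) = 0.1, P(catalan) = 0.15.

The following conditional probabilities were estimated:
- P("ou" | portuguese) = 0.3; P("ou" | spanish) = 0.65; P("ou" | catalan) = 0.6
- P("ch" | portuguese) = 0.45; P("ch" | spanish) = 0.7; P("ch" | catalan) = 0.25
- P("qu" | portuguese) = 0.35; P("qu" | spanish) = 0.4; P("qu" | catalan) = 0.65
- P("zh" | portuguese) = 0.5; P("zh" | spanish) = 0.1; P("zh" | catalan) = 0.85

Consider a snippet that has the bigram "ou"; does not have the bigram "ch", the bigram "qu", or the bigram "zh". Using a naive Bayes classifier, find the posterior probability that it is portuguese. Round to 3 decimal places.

portuguese: 0.75 × 0.3 × (1−0.45) × (1−0.35) × (1−0.5) = 0.04021875
spanish: 0.1 × 0.65 × (1−0.7) × (1−0.4) × (1−0.1) = 0.01053
catalan: 0.15 × 0.6 × (1−0.25) × (1−0.65) × (1−0.85) = 0.00354375
P(portuguese | x) = 0.04021875 / 0.0542925 ≈ 0.741

0.741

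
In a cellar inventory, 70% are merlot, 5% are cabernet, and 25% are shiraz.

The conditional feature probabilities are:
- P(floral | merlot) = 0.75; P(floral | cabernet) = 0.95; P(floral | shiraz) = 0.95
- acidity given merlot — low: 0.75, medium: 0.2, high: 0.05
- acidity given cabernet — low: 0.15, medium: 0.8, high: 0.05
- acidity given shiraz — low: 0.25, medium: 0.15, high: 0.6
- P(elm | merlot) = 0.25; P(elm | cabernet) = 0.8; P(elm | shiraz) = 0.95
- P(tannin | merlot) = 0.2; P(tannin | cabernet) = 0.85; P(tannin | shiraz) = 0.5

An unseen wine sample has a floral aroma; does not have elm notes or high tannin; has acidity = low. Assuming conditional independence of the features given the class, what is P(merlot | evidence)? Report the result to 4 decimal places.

0.9929

merlot: 0.7 × 0.75 × 0.75 × (1−0.25) × (1−0.2) = 0.23625
cabernet: 0.05 × 0.95 × 0.15 × (1−0.8) × (1−0.85) = 0.00021375
shiraz: 0.25 × 0.95 × 0.25 × (1−0.95) × (1−0.5) = 0.001484375
P(merlot | x) = 0.23625 / 0.237948125 ≈ 0.9929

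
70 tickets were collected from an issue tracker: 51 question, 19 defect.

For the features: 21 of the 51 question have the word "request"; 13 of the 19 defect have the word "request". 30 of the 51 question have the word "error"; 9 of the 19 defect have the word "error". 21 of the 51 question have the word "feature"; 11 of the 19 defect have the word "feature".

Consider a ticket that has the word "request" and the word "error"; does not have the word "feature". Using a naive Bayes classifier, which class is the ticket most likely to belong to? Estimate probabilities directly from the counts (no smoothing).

question

question: (51/70) × (21/51) × (30/51) × (30/51) ≈ 0.103806
defect: (19/70) × (13/19) × (9/19) × (8/19) ≈ 0.03704
Highest score → question.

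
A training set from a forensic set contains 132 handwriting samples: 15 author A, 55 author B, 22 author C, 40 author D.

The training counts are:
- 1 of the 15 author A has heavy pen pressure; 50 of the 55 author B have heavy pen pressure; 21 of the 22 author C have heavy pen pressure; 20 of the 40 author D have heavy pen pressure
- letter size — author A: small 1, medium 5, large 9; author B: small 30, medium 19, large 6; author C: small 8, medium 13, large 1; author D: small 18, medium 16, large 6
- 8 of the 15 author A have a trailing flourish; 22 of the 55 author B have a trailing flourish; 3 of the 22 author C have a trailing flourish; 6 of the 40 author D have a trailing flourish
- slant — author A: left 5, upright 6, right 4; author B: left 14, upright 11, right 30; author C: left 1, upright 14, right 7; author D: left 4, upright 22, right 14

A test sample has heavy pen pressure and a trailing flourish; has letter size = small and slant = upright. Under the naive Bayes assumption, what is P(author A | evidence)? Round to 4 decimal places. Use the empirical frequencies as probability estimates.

author A: (15/132) × (1/15) × (1/15) × (8/15) × (6/15) ≈ 0.000107744
author B: (55/132) × (50/55) × (30/55) × (22/55) × (11/55) ≈ 0.0165289
author C: (22/132) × (21/22) × (8/22) × (3/22) × (14/22) ≈ 0.00502015
author D: (40/132) × (20/40) × (18/40) × (6/40) × (22/40) = 0.005625
P(author A | x) = 0.000107744 / 0.027281794 ≈ 0.0039

0.0039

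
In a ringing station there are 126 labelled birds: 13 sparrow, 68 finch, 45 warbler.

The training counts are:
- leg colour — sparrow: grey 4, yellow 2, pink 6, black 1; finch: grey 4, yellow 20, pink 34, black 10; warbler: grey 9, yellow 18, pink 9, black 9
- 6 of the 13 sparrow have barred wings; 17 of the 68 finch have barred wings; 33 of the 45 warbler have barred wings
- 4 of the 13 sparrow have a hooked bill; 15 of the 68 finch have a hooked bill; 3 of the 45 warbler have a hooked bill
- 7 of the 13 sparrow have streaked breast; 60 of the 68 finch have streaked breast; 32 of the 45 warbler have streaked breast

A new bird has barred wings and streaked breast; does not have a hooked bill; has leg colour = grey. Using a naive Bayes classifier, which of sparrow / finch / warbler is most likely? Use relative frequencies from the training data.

sparrow: (13/126) × (4/13) × (6/13) × (9/13) × (7/13) ≈ 0.00546199
finch: (68/126) × (4/68) × (17/68) × (53/68) × (60/68) ≈ 0.00545807
warbler: (45/126) × (9/45) × (33/45) × (42/45) × (32/45) ≈ 0.0347654
Highest score → warbler.

warbler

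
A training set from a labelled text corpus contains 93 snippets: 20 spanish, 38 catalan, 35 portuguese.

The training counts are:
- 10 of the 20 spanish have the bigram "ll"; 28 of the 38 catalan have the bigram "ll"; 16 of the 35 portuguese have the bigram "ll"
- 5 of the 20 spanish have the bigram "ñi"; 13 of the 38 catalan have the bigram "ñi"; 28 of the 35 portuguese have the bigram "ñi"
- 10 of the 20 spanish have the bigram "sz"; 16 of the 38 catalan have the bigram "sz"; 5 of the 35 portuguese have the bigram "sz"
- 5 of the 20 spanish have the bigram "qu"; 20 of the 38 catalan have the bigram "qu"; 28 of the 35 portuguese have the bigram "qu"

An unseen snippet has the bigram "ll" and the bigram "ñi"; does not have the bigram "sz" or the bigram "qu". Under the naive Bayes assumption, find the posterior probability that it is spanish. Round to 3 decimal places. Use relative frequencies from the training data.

spanish: (20/93) × (10/20) × (5/20) × (10/20) × (15/20) ≈ 0.0100806
catalan: (38/93) × (28/38) × (13/38) × (22/38) × (18/38) ≈ 0.0282464
portuguese: (35/93) × (16/35) × (28/35) × (30/35) × (7/35) ≈ 0.0235945
P(spanish | x) = 0.0100806 / 0.0619215 ≈ 0.163

0.163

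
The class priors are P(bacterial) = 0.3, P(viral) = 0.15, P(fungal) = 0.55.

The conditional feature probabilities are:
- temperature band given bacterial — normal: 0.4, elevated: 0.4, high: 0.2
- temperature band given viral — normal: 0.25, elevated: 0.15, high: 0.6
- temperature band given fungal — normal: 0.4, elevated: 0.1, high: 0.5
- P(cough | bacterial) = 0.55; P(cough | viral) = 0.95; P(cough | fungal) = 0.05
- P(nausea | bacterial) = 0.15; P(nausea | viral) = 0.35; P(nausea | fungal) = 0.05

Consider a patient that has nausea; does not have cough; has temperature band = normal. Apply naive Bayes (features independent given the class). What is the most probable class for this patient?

bacterial: 0.3 × 0.4 × (1−0.55) × 0.15 = 0.0081
viral: 0.15 × 0.25 × (1−0.95) × 0.35 = 0.00065625
fungal: 0.55 × 0.4 × (1−0.05) × 0.05 = 0.01045
Highest score → fungal.

fungal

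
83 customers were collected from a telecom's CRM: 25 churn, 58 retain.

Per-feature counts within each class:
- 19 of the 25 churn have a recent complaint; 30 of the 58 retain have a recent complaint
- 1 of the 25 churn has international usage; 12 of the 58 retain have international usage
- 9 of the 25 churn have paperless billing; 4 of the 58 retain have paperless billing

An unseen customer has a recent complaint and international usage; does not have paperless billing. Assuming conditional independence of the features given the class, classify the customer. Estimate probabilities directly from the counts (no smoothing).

churn: (25/83) × (19/25) × (1/25) × (16/25) ≈ 0.00586024
retain: (58/83) × (30/58) × (12/58) × (54/58) ≈ 0.0696245
Highest score → retain.

retain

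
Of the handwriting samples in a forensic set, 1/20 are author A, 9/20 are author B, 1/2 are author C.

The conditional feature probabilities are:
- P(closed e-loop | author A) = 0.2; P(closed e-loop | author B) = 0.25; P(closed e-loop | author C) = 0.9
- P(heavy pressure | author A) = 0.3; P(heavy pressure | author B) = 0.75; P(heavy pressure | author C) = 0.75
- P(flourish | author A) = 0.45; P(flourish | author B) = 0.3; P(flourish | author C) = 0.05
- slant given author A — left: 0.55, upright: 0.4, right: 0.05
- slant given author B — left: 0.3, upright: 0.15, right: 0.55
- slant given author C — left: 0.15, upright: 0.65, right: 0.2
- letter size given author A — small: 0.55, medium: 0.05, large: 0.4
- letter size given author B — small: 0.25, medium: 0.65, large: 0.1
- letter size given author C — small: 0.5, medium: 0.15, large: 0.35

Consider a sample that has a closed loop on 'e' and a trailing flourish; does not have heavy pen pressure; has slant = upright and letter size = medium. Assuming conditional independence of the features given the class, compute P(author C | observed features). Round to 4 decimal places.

0.3824

author A: 0.05 × 0.2 × (1−0.3) × 0.45 × 0.4 × 0.05 = 0.000063
author B: 0.45 × 0.25 × (1−0.75) × 0.3 × 0.15 × 0.65 = 0.00082265625
author C: 0.5 × 0.9 × (1−0.75) × 0.05 × 0.65 × 0.15 = 0.0005484375
P(author C | x) = 0.0005484375 / 0.00143409375 ≈ 0.3824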